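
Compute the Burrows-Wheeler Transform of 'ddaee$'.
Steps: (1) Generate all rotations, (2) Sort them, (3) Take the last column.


Rotations (sorted):
  0: $ddaee -> last char: e
  1: aee$dd -> last char: d
  2: daee$d -> last char: d
  3: ddaee$ -> last char: $
  4: e$ddae -> last char: e
  5: ee$dda -> last char: a


BWT = edd$ea


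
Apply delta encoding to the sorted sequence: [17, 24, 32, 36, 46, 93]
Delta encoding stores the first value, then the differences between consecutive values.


First value: 17
Deltas:
  24 - 17 = 7
  32 - 24 = 8
  36 - 32 = 4
  46 - 36 = 10
  93 - 46 = 47


Delta encoded: [17, 7, 8, 4, 10, 47]


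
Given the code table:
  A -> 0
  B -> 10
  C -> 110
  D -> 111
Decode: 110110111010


Decoding:
110 -> C
110 -> C
111 -> D
0 -> A
10 -> B


Result: CCDAB


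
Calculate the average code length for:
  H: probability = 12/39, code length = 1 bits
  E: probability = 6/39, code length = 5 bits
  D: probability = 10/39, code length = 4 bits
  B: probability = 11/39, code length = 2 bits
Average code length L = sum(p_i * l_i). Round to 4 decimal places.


Weighted contributions p_i * l_i:
  H: (12/39) * 1 = 12/39
  E: (6/39) * 5 = 30/39
  D: (10/39) * 4 = 40/39
  B: (11/39) * 2 = 22/39
Sum = (12 + 30 + 40 + 22)/39 = 104/39

L = 104/39 = 2.6667 bits/symbol


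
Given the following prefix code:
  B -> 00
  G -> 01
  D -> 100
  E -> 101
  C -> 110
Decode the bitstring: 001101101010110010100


Decoding step by step:
Bits 00 -> B
Bits 110 -> C
Bits 110 -> C
Bits 101 -> E
Bits 01 -> G
Bits 100 -> D
Bits 101 -> E
Bits 00 -> B


Decoded message: BCCEGDEB


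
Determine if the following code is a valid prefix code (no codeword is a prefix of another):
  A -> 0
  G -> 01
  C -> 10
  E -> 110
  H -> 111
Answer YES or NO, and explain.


Checking each pair (does one codeword prefix another?):
  A='0' vs G='01': prefix -- VIOLATION

NO -- this is NOT a valid prefix code. A (0) is a prefix of G (01).


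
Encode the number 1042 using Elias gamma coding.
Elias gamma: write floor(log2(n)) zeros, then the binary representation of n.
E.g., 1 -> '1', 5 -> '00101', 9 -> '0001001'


num_bits = floor(log2(1042)) + 1 = 11
leading_zeros = num_bits - 1 = 10
binary(1042) = 10000010010

Elias gamma(1042) = '0000000000' + '10000010010' = 000000000010000010010 (21 bits)


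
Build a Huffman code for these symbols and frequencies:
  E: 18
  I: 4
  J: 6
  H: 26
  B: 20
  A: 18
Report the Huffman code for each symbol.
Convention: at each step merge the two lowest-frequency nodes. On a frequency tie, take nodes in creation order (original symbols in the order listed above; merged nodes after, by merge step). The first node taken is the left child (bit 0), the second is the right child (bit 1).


Huffman tree construction:
Step 1: Merge I(4) + J(6) = 10
Step 2: Merge (I+J)(10) + E(18) = 28
Step 3: Merge A(18) + B(20) = 38
Step 4: Merge H(26) + ((I+J)+E)(28) = 54
Step 5: Merge (A+B)(38) + (H+((I+J)+E))(54) = 92
Read each symbol's code off the tree from the root (left child = 0, right child = 1).

Codes:
  E: 111 (length 3)
  I: 1100 (length 4)
  J: 1101 (length 4)
  H: 10 (length 2)
  B: 01 (length 2)
  A: 00 (length 2)
Average code length: 222/92 = 2.4130 bits/symbol


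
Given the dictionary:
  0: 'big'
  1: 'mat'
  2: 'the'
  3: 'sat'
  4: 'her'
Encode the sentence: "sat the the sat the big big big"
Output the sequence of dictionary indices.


Look up each word in the dictionary:
  'sat' -> 3
  'the' -> 2
  'the' -> 2
  'sat' -> 3
  'the' -> 2
  'big' -> 0
  'big' -> 0
  'big' -> 0

Encoded: [3, 2, 2, 3, 2, 0, 0, 0]


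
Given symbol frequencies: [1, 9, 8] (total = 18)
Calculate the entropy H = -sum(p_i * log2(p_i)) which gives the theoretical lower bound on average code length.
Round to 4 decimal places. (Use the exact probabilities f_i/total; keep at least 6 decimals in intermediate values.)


Per-symbol terms -p_i * log2(p_i) with p_i = f_i/18:
  p = 1/18 = 0.055556: log2(p) = -4.169925, -p*log2(p) = 0.231663
  p = 9/18 = 0.500000: log2(p) = -1.000000, -p*log2(p) = 0.500000
  p = 8/18 = 0.444444: log2(p) = -1.169925, -p*log2(p) = 0.519967
H = 0.231663 + 0.500000 + 0.519967 = 1.251630

H = 1.2516 bits/symbol


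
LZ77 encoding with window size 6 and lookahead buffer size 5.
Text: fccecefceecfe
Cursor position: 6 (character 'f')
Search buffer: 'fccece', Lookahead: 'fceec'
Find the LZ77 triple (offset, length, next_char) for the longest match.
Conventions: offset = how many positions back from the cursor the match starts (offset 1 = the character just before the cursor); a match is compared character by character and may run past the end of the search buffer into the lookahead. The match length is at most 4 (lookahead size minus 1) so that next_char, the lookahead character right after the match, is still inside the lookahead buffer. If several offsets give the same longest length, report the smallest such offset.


Try each offset into the search buffer:
  offset=1 (pos 5, char 'e'): match length 0
  offset=2 (pos 4, char 'c'): match length 0
  offset=3 (pos 3, char 'e'): match length 0
  offset=4 (pos 2, char 'c'): match length 0
  offset=5 (pos 1, char 'c'): match length 0
  offset=6 (pos 0, char 'f'): match length 2
Longest match has length 2 at offset 6.
next_char = character at position 6 + 2 = 8 -> 'e'

Best match: offset=6, length=2 (matching 'fc' starting at position 0)
LZ77 triple: (6, 2, 'e')


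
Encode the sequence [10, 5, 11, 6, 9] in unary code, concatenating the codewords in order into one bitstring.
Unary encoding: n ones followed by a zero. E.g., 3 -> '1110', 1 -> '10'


Encode each number as n ones followed by a terminating 0:
  10 -> 11111111110 (11 bits)
  5 -> 111110 (6 bits)
  11 -> 111111111110 (12 bits)
  6 -> 1111110 (7 bits)
  9 -> 1111111110 (10 bits)
Total length = 11 + 6 + 12 + 7 + 10 = 46 bits.

Unary([10, 5, 11, 6, 9]) = 1111111111011111011111111111011111101111111110 (46 bits)


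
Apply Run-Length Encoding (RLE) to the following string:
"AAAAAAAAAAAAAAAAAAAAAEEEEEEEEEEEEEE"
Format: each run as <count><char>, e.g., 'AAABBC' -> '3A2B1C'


Scanning runs left to right:
  i=0: run of 'A' x 21 -> '21A'
  i=21: run of 'E' x 14 -> '14E'

RLE = 21A14E


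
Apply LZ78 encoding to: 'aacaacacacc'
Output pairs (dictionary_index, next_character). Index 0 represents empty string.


LZ78 encoding steps:
Dictionary: {0: ''}
Step 1: w='' (idx 0), next='a' -> output (0, 'a'), add 'a' as idx 1
Step 2: w='a' (idx 1), next='c' -> output (1, 'c'), add 'ac' as idx 2
Step 3: w='a' (idx 1), next='a' -> output (1, 'a'), add 'aa' as idx 3
Step 4: w='' (idx 0), next='c' -> output (0, 'c'), add 'c' as idx 4
Step 5: w='ac' (idx 2), next='a' -> output (2, 'a'), add 'aca' as idx 5
Step 6: w='c' (idx 4), next='c' -> output (4, 'c'), add 'cc' as idx 6


Encoded: [(0, 'a'), (1, 'c'), (1, 'a'), (0, 'c'), (2, 'a'), (4, 'c')]


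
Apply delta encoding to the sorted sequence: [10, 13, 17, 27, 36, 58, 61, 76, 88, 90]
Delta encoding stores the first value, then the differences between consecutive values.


First value: 10
Deltas:
  13 - 10 = 3
  17 - 13 = 4
  27 - 17 = 10
  36 - 27 = 9
  58 - 36 = 22
  61 - 58 = 3
  76 - 61 = 15
  88 - 76 = 12
  90 - 88 = 2


Delta encoded: [10, 3, 4, 10, 9, 22, 3, 15, 12, 2]


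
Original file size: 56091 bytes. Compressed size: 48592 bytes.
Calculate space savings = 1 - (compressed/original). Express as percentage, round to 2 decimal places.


ratio = compressed/original = 48592/56091 = 0.866307
savings = 1 - ratio = 1 - 0.866307 = 0.133693
as a percentage: 0.133693 * 100 = 13.37%

Space savings = 1 - 48592/56091 = 13.37%


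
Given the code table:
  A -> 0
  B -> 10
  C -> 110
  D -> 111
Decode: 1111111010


Decoding:
111 -> D
111 -> D
10 -> B
10 -> B


Result: DDBB


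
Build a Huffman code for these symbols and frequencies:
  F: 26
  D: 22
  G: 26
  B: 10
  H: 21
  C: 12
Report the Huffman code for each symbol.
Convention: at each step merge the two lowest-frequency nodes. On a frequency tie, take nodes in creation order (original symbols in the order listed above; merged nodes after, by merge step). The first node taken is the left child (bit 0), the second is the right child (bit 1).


Huffman tree construction:
Step 1: Merge B(10) + C(12) = 22
Step 2: Merge H(21) + D(22) = 43
Step 3: Merge (B+C)(22) + F(26) = 48
Step 4: Merge G(26) + (H+D)(43) = 69
Step 5: Merge ((B+C)+F)(48) + (G+(H+D))(69) = 117
Read each symbol's code off the tree from the root (left child = 0, right child = 1).

Codes:
  F: 01 (length 2)
  D: 111 (length 3)
  G: 10 (length 2)
  B: 000 (length 3)
  H: 110 (length 3)
  C: 001 (length 3)
Average code length: 299/117 = 2.5556 bits/symbol


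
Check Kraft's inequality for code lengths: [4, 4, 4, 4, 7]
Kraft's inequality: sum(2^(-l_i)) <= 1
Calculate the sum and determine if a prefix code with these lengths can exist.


Sum = 2^(-4) + 2^(-4) + 2^(-4) + 2^(-4) + 2^(-7)
    = 0.0625 + 0.0625 + 0.0625 + 0.0625 + 0.0078125
    = 33/128 = 0.2578125
Since 0.2578125 <= 1, Kraft's inequality IS satisfied.
A prefix code with these lengths CAN exist.

Kraft sum = 0.2578125. Satisfied.


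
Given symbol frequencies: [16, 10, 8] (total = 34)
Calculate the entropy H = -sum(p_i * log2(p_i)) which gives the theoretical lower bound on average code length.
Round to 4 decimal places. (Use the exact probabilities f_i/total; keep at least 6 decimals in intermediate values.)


Per-symbol terms -p_i * log2(p_i) with p_i = f_i/34:
  p = 16/34 = 0.470588: log2(p) = -1.087463, -p*log2(p) = 0.511747
  p = 10/34 = 0.294118: log2(p) = -1.765535, -p*log2(p) = 0.519275
  p = 8/34 = 0.235294: log2(p) = -2.087463, -p*log2(p) = 0.491168
H = 0.511747 + 0.519275 + 0.491168 = 1.522190

H = 1.5222 bits/symbol


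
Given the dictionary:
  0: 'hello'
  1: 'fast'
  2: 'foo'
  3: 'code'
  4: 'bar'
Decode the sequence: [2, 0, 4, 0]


Look up each index in the dictionary:
  2 -> 'foo'
  0 -> 'hello'
  4 -> 'bar'
  0 -> 'hello'

Decoded: "foo hello bar hello"


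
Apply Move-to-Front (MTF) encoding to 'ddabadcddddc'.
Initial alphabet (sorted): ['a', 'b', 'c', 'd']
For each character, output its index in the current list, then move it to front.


MTF encoding:
'd': index 3 in ['a', 'b', 'c', 'd'] -> ['d', 'a', 'b', 'c']
'd': index 0 in ['d', 'a', 'b', 'c'] -> ['d', 'a', 'b', 'c']
'a': index 1 in ['d', 'a', 'b', 'c'] -> ['a', 'd', 'b', 'c']
'b': index 2 in ['a', 'd', 'b', 'c'] -> ['b', 'a', 'd', 'c']
'a': index 1 in ['b', 'a', 'd', 'c'] -> ['a', 'b', 'd', 'c']
'd': index 2 in ['a', 'b', 'd', 'c'] -> ['d', 'a', 'b', 'c']
'c': index 3 in ['d', 'a', 'b', 'c'] -> ['c', 'd', 'a', 'b']
'd': index 1 in ['c', 'd', 'a', 'b'] -> ['d', 'c', 'a', 'b']
'd': index 0 in ['d', 'c', 'a', 'b'] -> ['d', 'c', 'a', 'b']
'd': index 0 in ['d', 'c', 'a', 'b'] -> ['d', 'c', 'a', 'b']
'd': index 0 in ['d', 'c', 'a', 'b'] -> ['d', 'c', 'a', 'b']
'c': index 1 in ['d', 'c', 'a', 'b'] -> ['c', 'd', 'a', 'b']


Output: [3, 0, 1, 2, 1, 2, 3, 1, 0, 0, 0, 1]


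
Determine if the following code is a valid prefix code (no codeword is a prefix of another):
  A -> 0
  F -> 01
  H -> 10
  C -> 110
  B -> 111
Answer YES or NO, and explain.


Checking each pair (does one codeword prefix another?):
  A='0' vs F='01': prefix -- VIOLATION

NO -- this is NOT a valid prefix code. A (0) is a prefix of F (01).


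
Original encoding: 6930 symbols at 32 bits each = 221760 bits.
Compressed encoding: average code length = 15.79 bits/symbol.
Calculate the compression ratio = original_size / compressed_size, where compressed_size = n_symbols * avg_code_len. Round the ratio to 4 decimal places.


original_size = n_symbols * orig_bits = 6930 * 32 = 221760 bits
compressed_size = n_symbols * avg_code_len = 6930 * 15.79 = 109424.7 bits
ratio = original_size / compressed_size = 221760 / 109424.7 = 2.0266

Compression ratio = 2.0266


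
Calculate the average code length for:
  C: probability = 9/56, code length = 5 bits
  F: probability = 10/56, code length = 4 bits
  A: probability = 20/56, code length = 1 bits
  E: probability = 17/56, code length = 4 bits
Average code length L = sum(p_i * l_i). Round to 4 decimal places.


Weighted contributions p_i * l_i:
  C: (9/56) * 5 = 45/56
  F: (10/56) * 4 = 40/56
  A: (20/56) * 1 = 20/56
  E: (17/56) * 4 = 68/56
Sum = (45 + 40 + 20 + 68)/56 = 173/56

L = 173/56 = 3.0893 bits/symbol


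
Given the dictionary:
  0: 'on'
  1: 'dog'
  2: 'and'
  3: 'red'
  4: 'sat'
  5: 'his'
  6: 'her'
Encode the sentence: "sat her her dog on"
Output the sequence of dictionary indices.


Look up each word in the dictionary:
  'sat' -> 4
  'her' -> 6
  'her' -> 6
  'dog' -> 1
  'on' -> 0

Encoded: [4, 6, 6, 1, 0]


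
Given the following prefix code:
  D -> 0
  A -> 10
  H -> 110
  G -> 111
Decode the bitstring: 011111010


Decoding step by step:
Bits 0 -> D
Bits 111 -> G
Bits 110 -> H
Bits 10 -> A


Decoded message: DGHA


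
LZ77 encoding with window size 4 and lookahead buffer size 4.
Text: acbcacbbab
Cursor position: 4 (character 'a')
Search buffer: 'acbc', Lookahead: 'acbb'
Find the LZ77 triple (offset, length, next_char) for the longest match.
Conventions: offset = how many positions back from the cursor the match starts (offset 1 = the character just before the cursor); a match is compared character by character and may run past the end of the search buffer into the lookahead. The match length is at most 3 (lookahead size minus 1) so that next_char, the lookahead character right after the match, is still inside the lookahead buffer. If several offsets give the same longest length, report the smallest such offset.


Try each offset into the search buffer:
  offset=1 (pos 3, char 'c'): match length 0
  offset=2 (pos 2, char 'b'): match length 0
  offset=3 (pos 1, char 'c'): match length 0
  offset=4 (pos 0, char 'a'): match length 3
Longest match has length 3 at offset 4.
next_char = character at position 4 + 3 = 7 -> 'b'

Best match: offset=4, length=3 (matching 'acb' starting at position 0)
LZ77 triple: (4, 3, 'b')


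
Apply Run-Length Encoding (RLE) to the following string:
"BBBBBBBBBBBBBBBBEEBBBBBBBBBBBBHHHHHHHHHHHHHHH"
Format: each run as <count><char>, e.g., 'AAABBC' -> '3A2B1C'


Scanning runs left to right:
  i=0: run of 'B' x 16 -> '16B'
  i=16: run of 'E' x 2 -> '2E'
  i=18: run of 'B' x 12 -> '12B'
  i=30: run of 'H' x 15 -> '15H'

RLE = 16B2E12B15H


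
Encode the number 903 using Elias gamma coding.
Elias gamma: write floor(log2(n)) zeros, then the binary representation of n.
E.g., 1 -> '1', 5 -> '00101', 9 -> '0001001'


num_bits = floor(log2(903)) + 1 = 10
leading_zeros = num_bits - 1 = 9
binary(903) = 1110000111

Elias gamma(903) = '000000000' + '1110000111' = 0000000001110000111 (19 bits)


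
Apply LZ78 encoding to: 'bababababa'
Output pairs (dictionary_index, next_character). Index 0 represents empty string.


LZ78 encoding steps:
Dictionary: {0: ''}
Step 1: w='' (idx 0), next='b' -> output (0, 'b'), add 'b' as idx 1
Step 2: w='' (idx 0), next='a' -> output (0, 'a'), add 'a' as idx 2
Step 3: w='b' (idx 1), next='a' -> output (1, 'a'), add 'ba' as idx 3
Step 4: w='ba' (idx 3), next='b' -> output (3, 'b'), add 'bab' as idx 4
Step 5: w='a' (idx 2), next='b' -> output (2, 'b'), add 'ab' as idx 5
Step 6: w='a' (idx 2), end of input -> output (2, '')


Encoded: [(0, 'b'), (0, 'a'), (1, 'a'), (3, 'b'), (2, 'b'), (2, '')]


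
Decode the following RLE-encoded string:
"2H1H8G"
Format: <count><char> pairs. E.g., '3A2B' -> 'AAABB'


Expanding each <count><char> pair:
  2H -> 'HH'
  1H -> 'H'
  8G -> 'GGGGGGGG'

Decoded = HHHGGGGGGGG


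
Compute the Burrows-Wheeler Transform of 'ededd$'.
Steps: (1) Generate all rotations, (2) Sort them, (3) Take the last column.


Rotations (sorted):
  0: $ededd -> last char: d
  1: d$eded -> last char: d
  2: dd$ede -> last char: e
  3: dedd$e -> last char: e
  4: edd$ed -> last char: d
  5: ededd$ -> last char: $


BWT = ddeed$


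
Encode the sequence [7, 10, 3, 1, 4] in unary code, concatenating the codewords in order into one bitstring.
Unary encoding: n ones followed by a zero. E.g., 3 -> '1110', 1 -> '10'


Encode each number as n ones followed by a terminating 0:
  7 -> 11111110 (8 bits)
  10 -> 11111111110 (11 bits)
  3 -> 1110 (4 bits)
  1 -> 10 (2 bits)
  4 -> 11110 (5 bits)
Total length = 8 + 11 + 4 + 2 + 5 = 30 bits.

Unary([7, 10, 3, 1, 4]) = 111111101111111111011101011110 (30 bits)


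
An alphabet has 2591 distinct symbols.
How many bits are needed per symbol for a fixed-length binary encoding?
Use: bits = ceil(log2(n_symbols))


log2(2591) = 11.3393
Bracket: 2^11 = 2048 < 2591 <= 2^12 = 4096
So ceil(log2(2591)) = 12

bits = ceil(log2(2591)) = ceil(11.3393) = 12 bits


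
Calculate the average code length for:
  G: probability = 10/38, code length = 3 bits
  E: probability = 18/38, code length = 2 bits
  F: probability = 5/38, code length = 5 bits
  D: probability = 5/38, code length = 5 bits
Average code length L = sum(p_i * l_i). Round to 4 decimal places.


Weighted contributions p_i * l_i:
  G: (10/38) * 3 = 30/38
  E: (18/38) * 2 = 36/38
  F: (5/38) * 5 = 25/38
  D: (5/38) * 5 = 25/38
Sum = (30 + 36 + 25 + 25)/38 = 116/38

L = 116/38 = 3.0526 bits/symbol


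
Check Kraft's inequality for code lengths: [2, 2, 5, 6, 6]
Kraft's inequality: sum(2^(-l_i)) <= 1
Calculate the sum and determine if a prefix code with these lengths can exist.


Sum = 2^(-2) + 2^(-2) + 2^(-5) + 2^(-6) + 2^(-6)
    = 0.25 + 0.25 + 0.03125 + 0.015625 + 0.015625
    = 36/64 = 0.5625
Since 0.5625 <= 1, Kraft's inequality IS satisfied.
A prefix code with these lengths CAN exist.

Kraft sum = 0.5625. Satisfied.


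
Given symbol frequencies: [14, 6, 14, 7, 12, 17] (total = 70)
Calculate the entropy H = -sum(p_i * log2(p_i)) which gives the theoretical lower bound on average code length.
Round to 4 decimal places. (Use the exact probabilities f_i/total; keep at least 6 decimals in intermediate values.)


Per-symbol terms -p_i * log2(p_i) with p_i = f_i/70:
  p = 14/70 = 0.200000: log2(p) = -2.321928, -p*log2(p) = 0.464386
  p = 6/70 = 0.085714: log2(p) = -3.544321, -p*log2(p) = 0.303799
  p = 14/70 = 0.200000: log2(p) = -2.321928, -p*log2(p) = 0.464386
  p = 7/70 = 0.100000: log2(p) = -3.321928, -p*log2(p) = 0.332193
  p = 12/70 = 0.171429: log2(p) = -2.544321, -p*log2(p) = 0.436169
  p = 17/70 = 0.242857: log2(p) = -2.041820, -p*log2(p) = 0.495871
H = 0.464386 + 0.303799 + 0.464386 + 0.332193 + 0.436169 + 0.495871 = 2.496804

H = 2.4968 bits/symbol


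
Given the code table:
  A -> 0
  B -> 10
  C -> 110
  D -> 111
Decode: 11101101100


Decoding:
111 -> D
0 -> A
110 -> C
110 -> C
0 -> A


Result: DACCA


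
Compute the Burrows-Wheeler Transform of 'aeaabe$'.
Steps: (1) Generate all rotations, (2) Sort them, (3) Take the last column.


Rotations (sorted):
  0: $aeaabe -> last char: e
  1: aabe$ae -> last char: e
  2: abe$aea -> last char: a
  3: aeaabe$ -> last char: $
  4: be$aeaa -> last char: a
  5: e$aeaab -> last char: b
  6: eaabe$a -> last char: a


BWT = eea$aba


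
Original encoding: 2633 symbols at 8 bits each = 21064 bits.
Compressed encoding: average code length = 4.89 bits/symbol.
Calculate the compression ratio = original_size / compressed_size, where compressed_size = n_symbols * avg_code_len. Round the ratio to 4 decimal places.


original_size = n_symbols * orig_bits = 2633 * 8 = 21064 bits
compressed_size = n_symbols * avg_code_len = 2633 * 4.89 = 12875.37 bits
ratio = original_size / compressed_size = 21064 / 12875.37 = 1.636

Compression ratio = 1.636


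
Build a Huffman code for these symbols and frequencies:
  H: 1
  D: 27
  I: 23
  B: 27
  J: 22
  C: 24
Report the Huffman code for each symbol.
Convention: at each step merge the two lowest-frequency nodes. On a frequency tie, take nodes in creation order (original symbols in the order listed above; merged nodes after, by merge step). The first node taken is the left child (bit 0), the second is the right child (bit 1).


Huffman tree construction:
Step 1: Merge H(1) + J(22) = 23
Step 2: Merge I(23) + (H+J)(23) = 46
Step 3: Merge C(24) + D(27) = 51
Step 4: Merge B(27) + (I+(H+J))(46) = 73
Step 5: Merge (C+D)(51) + (B+(I+(H+J)))(73) = 124
Read each symbol's code off the tree from the root (left child = 0, right child = 1).

Codes:
  H: 1110 (length 4)
  D: 01 (length 2)
  I: 110 (length 3)
  B: 10 (length 2)
  J: 1111 (length 4)
  C: 00 (length 2)
Average code length: 317/124 = 2.5565 bits/symbol


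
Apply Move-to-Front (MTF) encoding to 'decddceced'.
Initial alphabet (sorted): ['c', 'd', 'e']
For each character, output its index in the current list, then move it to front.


MTF encoding:
'd': index 1 in ['c', 'd', 'e'] -> ['d', 'c', 'e']
'e': index 2 in ['d', 'c', 'e'] -> ['e', 'd', 'c']
'c': index 2 in ['e', 'd', 'c'] -> ['c', 'e', 'd']
'd': index 2 in ['c', 'e', 'd'] -> ['d', 'c', 'e']
'd': index 0 in ['d', 'c', 'e'] -> ['d', 'c', 'e']
'c': index 1 in ['d', 'c', 'e'] -> ['c', 'd', 'e']
'e': index 2 in ['c', 'd', 'e'] -> ['e', 'c', 'd']
'c': index 1 in ['e', 'c', 'd'] -> ['c', 'e', 'd']
'e': index 1 in ['c', 'e', 'd'] -> ['e', 'c', 'd']
'd': index 2 in ['e', 'c', 'd'] -> ['d', 'e', 'c']


Output: [1, 2, 2, 2, 0, 1, 2, 1, 1, 2]


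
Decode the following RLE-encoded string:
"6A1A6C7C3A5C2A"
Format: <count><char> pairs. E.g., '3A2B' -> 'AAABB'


Expanding each <count><char> pair:
  6A -> 'AAAAAA'
  1A -> 'A'
  6C -> 'CCCCCC'
  7C -> 'CCCCCCC'
  3A -> 'AAA'
  5C -> 'CCCCC'
  2A -> 'AA'

Decoded = AAAAAAACCCCCCCCCCCCCAAACCCCCAA


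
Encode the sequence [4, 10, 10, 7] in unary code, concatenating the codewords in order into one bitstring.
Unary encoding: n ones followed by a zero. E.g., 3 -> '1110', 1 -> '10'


Encode each number as n ones followed by a terminating 0:
  4 -> 11110 (5 bits)
  10 -> 11111111110 (11 bits)
  10 -> 11111111110 (11 bits)
  7 -> 11111110 (8 bits)
Total length = 5 + 11 + 11 + 8 = 35 bits.

Unary([4, 10, 10, 7]) = 11110111111111101111111111011111110 (35 bits)


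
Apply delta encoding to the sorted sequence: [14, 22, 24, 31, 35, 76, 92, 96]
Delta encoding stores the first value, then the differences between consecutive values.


First value: 14
Deltas:
  22 - 14 = 8
  24 - 22 = 2
  31 - 24 = 7
  35 - 31 = 4
  76 - 35 = 41
  92 - 76 = 16
  96 - 92 = 4


Delta encoded: [14, 8, 2, 7, 4, 41, 16, 4]


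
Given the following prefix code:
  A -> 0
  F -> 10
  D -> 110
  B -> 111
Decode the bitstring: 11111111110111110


Decoding step by step:
Bits 111 -> B
Bits 111 -> B
Bits 111 -> B
Bits 10 -> F
Bits 111 -> B
Bits 110 -> D


Decoded message: BBBFBD


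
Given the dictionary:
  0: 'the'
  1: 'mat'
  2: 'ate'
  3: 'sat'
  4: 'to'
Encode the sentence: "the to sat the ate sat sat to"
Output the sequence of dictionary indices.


Look up each word in the dictionary:
  'the' -> 0
  'to' -> 4
  'sat' -> 3
  'the' -> 0
  'ate' -> 2
  'sat' -> 3
  'sat' -> 3
  'to' -> 4

Encoded: [0, 4, 3, 0, 2, 3, 3, 4]


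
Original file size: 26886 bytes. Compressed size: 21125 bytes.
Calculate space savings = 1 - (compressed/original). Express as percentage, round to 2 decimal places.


ratio = compressed/original = 21125/26886 = 0.785725
savings = 1 - ratio = 1 - 0.785725 = 0.214275
as a percentage: 0.214275 * 100 = 21.43%

Space savings = 1 - 21125/26886 = 21.43%


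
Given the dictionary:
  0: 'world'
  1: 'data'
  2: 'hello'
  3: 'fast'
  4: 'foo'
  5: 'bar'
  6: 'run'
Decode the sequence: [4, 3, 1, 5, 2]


Look up each index in the dictionary:
  4 -> 'foo'
  3 -> 'fast'
  1 -> 'data'
  5 -> 'bar'
  2 -> 'hello'

Decoded: "foo fast data bar hello"


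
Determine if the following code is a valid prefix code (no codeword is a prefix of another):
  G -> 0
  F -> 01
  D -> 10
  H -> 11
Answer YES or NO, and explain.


Checking each pair (does one codeword prefix another?):
  G='0' vs F='01': prefix -- VIOLATION

NO -- this is NOT a valid prefix code. G (0) is a prefix of F (01).


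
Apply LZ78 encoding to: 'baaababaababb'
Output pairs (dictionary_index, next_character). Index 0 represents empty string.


LZ78 encoding steps:
Dictionary: {0: ''}
Step 1: w='' (idx 0), next='b' -> output (0, 'b'), add 'b' as idx 1
Step 2: w='' (idx 0), next='a' -> output (0, 'a'), add 'a' as idx 2
Step 3: w='a' (idx 2), next='a' -> output (2, 'a'), add 'aa' as idx 3
Step 4: w='b' (idx 1), next='a' -> output (1, 'a'), add 'ba' as idx 4
Step 5: w='ba' (idx 4), next='a' -> output (4, 'a'), add 'baa' as idx 5
Step 6: w='ba' (idx 4), next='b' -> output (4, 'b'), add 'bab' as idx 6
Step 7: w='b' (idx 1), end of input -> output (1, '')


Encoded: [(0, 'b'), (0, 'a'), (2, 'a'), (1, 'a'), (4, 'a'), (4, 'b'), (1, '')]


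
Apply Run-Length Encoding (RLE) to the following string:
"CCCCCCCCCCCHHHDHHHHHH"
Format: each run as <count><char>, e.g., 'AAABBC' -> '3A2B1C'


Scanning runs left to right:
  i=0: run of 'C' x 11 -> '11C'
  i=11: run of 'H' x 3 -> '3H'
  i=14: run of 'D' x 1 -> '1D'
  i=15: run of 'H' x 6 -> '6H'

RLE = 11C3H1D6H


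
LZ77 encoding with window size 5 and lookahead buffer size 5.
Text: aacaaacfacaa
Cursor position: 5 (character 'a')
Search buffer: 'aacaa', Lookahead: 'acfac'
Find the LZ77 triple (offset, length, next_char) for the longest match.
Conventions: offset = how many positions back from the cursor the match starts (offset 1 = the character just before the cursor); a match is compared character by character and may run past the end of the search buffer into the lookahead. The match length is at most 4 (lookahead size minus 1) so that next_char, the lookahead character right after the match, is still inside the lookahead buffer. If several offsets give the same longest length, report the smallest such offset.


Try each offset into the search buffer:
  offset=1 (pos 4, char 'a'): match length 1
  offset=2 (pos 3, char 'a'): match length 1
  offset=3 (pos 2, char 'c'): match length 0
  offset=4 (pos 1, char 'a'): match length 2
  offset=5 (pos 0, char 'a'): match length 1
Longest match has length 2 at offset 4.
next_char = character at position 5 + 2 = 7 -> 'f'

Best match: offset=4, length=2 (matching 'ac' starting at position 1)
LZ77 triple: (4, 2, 'f')


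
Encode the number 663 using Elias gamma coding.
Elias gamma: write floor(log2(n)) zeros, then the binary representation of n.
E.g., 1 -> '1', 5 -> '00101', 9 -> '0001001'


num_bits = floor(log2(663)) + 1 = 10
leading_zeros = num_bits - 1 = 9
binary(663) = 1010010111

Elias gamma(663) = '000000000' + '1010010111' = 0000000001010010111 (19 bits)


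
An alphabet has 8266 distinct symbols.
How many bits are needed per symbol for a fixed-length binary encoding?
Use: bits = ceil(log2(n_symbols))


log2(8266) = 13.013
Bracket: 2^13 = 8192 < 8266 <= 2^14 = 16384
So ceil(log2(8266)) = 14

bits = ceil(log2(8266)) = ceil(13.013) = 14 bits


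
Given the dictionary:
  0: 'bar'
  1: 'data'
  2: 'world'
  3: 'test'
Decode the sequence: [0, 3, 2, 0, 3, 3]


Look up each index in the dictionary:
  0 -> 'bar'
  3 -> 'test'
  2 -> 'world'
  0 -> 'bar'
  3 -> 'test'
  3 -> 'test'

Decoded: "bar test world bar test test"


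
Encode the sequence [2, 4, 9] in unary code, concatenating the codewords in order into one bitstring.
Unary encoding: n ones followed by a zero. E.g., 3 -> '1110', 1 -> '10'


Encode each number as n ones followed by a terminating 0:
  2 -> 110 (3 bits)
  4 -> 11110 (5 bits)
  9 -> 1111111110 (10 bits)
Total length = 3 + 5 + 10 = 18 bits.

Unary([2, 4, 9]) = 110111101111111110 (18 bits)


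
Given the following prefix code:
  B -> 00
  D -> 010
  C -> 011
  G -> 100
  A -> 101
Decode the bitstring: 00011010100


Decoding step by step:
Bits 00 -> B
Bits 011 -> C
Bits 010 -> D
Bits 100 -> G


Decoded message: BCDG


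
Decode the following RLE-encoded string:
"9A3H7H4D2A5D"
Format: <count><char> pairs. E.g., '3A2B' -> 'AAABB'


Expanding each <count><char> pair:
  9A -> 'AAAAAAAAA'
  3H -> 'HHH'
  7H -> 'HHHHHHH'
  4D -> 'DDDD'
  2A -> 'AA'
  5D -> 'DDDDD'

Decoded = AAAAAAAAAHHHHHHHHHHDDDDAADDDDD


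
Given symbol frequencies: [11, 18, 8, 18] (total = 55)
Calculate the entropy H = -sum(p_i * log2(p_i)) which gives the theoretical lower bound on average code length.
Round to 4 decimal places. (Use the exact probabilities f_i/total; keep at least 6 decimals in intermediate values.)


Per-symbol terms -p_i * log2(p_i) with p_i = f_i/55:
  p = 11/55 = 0.200000: log2(p) = -2.321928, -p*log2(p) = 0.464386
  p = 18/55 = 0.327273: log2(p) = -1.611435, -p*log2(p) = 0.527379
  p = 8/55 = 0.145455: log2(p) = -2.781360, -p*log2(p) = 0.404561
  p = 18/55 = 0.327273: log2(p) = -1.611435, -p*log2(p) = 0.527379
H = 0.464386 + 0.527379 + 0.404561 + 0.527379 = 1.923705

H = 1.9237 bits/symbol


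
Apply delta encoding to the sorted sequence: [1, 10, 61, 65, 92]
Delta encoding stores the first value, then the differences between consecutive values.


First value: 1
Deltas:
  10 - 1 = 9
  61 - 10 = 51
  65 - 61 = 4
  92 - 65 = 27


Delta encoded: [1, 9, 51, 4, 27]


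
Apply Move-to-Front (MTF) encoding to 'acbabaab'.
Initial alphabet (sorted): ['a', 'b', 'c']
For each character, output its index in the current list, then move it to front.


MTF encoding:
'a': index 0 in ['a', 'b', 'c'] -> ['a', 'b', 'c']
'c': index 2 in ['a', 'b', 'c'] -> ['c', 'a', 'b']
'b': index 2 in ['c', 'a', 'b'] -> ['b', 'c', 'a']
'a': index 2 in ['b', 'c', 'a'] -> ['a', 'b', 'c']
'b': index 1 in ['a', 'b', 'c'] -> ['b', 'a', 'c']
'a': index 1 in ['b', 'a', 'c'] -> ['a', 'b', 'c']
'a': index 0 in ['a', 'b', 'c'] -> ['a', 'b', 'c']
'b': index 1 in ['a', 'b', 'c'] -> ['b', 'a', 'c']


Output: [0, 2, 2, 2, 1, 1, 0, 1]


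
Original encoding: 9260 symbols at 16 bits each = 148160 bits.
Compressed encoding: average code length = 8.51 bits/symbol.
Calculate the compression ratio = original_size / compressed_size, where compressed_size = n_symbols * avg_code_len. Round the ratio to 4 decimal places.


original_size = n_symbols * orig_bits = 9260 * 16 = 148160 bits
compressed_size = n_symbols * avg_code_len = 9260 * 8.51 = 78802.6 bits
ratio = original_size / compressed_size = 148160 / 78802.6 = 1.8801

Compression ratio = 1.8801


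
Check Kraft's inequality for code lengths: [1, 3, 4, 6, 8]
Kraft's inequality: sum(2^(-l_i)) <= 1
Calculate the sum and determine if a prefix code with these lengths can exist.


Sum = 2^(-1) + 2^(-3) + 2^(-4) + 2^(-6) + 2^(-8)
    = 0.5 + 0.125 + 0.0625 + 0.015625 + 0.00390625
    = 181/256 = 0.70703125
Since 0.70703125 <= 1, Kraft's inequality IS satisfied.
A prefix code with these lengths CAN exist.

Kraft sum = 0.70703125. Satisfied.


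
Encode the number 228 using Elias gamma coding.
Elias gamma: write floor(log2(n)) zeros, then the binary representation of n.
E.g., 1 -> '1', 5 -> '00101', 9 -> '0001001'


num_bits = floor(log2(228)) + 1 = 8
leading_zeros = num_bits - 1 = 7
binary(228) = 11100100

Elias gamma(228) = '0000000' + '11100100' = 000000011100100 (15 bits)


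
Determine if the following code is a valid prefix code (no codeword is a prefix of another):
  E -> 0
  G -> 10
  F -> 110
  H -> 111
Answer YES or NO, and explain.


Checking each pair (does one codeword prefix another?):
  E='0' vs G='10': no prefix
  E='0' vs F='110': no prefix
  E='0' vs H='111': no prefix
  G='10' vs E='0': no prefix
  G='10' vs F='110': no prefix
  G='10' vs H='111': no prefix
  F='110' vs E='0': no prefix
  F='110' vs G='10': no prefix
  F='110' vs H='111': no prefix
  H='111' vs E='0': no prefix
  H='111' vs G='10': no prefix
  H='111' vs F='110': no prefix
No violation found over all pairs.

YES -- this is a valid prefix code. No codeword is a prefix of any other codeword.


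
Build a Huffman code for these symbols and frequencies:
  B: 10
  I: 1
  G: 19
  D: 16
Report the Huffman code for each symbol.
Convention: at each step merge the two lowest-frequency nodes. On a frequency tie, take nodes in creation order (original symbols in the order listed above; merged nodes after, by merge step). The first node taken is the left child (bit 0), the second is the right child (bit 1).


Huffman tree construction:
Step 1: Merge I(1) + B(10) = 11
Step 2: Merge (I+B)(11) + D(16) = 27
Step 3: Merge G(19) + ((I+B)+D)(27) = 46
Read each symbol's code off the tree from the root (left child = 0, right child = 1).

Codes:
  B: 101 (length 3)
  I: 100 (length 3)
  G: 0 (length 1)
  D: 11 (length 2)
Average code length: 84/46 = 1.8261 bits/symbol


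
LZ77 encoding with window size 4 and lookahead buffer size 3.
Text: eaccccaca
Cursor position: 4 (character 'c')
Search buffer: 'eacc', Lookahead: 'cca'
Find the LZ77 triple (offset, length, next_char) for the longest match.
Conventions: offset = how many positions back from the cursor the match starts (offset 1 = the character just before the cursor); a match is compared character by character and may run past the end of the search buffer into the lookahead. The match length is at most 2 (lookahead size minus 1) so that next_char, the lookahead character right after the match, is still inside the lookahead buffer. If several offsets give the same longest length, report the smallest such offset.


Try each offset into the search buffer:
  offset=1 (pos 3, char 'c'): match length 2
  offset=2 (pos 2, char 'c'): match length 2
  offset=3 (pos 1, char 'a'): match length 0
  offset=4 (pos 0, char 'e'): match length 0
Longest match has length 2, found at offsets 1, 2; take the smallest, offset 1.
next_char = character at position 4 + 2 = 6 -> 'a'

Best match: offset=1, length=2 (matching 'cc' starting at position 3)
LZ77 triple: (1, 2, 'a')


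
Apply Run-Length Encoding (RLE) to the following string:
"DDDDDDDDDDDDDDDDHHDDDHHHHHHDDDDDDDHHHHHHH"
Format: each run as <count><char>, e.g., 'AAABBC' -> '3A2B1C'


Scanning runs left to right:
  i=0: run of 'D' x 16 -> '16D'
  i=16: run of 'H' x 2 -> '2H'
  i=18: run of 'D' x 3 -> '3D'
  i=21: run of 'H' x 6 -> '6H'
  i=27: run of 'D' x 7 -> '7D'
  i=34: run of 'H' x 7 -> '7H'

RLE = 16D2H3D6H7D7H


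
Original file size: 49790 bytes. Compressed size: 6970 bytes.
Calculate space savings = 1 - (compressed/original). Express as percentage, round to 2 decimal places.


ratio = compressed/original = 6970/49790 = 0.139988
savings = 1 - ratio = 1 - 0.139988 = 0.860012
as a percentage: 0.860012 * 100 = 86.0%

Space savings = 1 - 6970/49790 = 86.0%


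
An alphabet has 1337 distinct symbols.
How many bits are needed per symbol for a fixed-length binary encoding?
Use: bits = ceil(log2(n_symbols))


log2(1337) = 10.3848
Bracket: 2^10 = 1024 < 1337 <= 2^11 = 2048
So ceil(log2(1337)) = 11

bits = ceil(log2(1337)) = ceil(10.3848) = 11 bits


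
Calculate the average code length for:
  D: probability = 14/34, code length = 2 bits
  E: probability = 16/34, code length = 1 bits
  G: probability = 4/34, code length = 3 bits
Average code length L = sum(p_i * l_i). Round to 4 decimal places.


Weighted contributions p_i * l_i:
  D: (14/34) * 2 = 28/34
  E: (16/34) * 1 = 16/34
  G: (4/34) * 3 = 12/34
Sum = (28 + 16 + 12)/34 = 56/34

L = 56/34 = 1.6471 bits/symbol


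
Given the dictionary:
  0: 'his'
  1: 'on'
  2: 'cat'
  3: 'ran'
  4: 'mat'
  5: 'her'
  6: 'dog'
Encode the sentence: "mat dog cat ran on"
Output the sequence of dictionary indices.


Look up each word in the dictionary:
  'mat' -> 4
  'dog' -> 6
  'cat' -> 2
  'ran' -> 3
  'on' -> 1

Encoded: [4, 6, 2, 3, 1]


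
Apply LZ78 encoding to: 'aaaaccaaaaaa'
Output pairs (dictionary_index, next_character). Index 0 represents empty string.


LZ78 encoding steps:
Dictionary: {0: ''}
Step 1: w='' (idx 0), next='a' -> output (0, 'a'), add 'a' as idx 1
Step 2: w='a' (idx 1), next='a' -> output (1, 'a'), add 'aa' as idx 2
Step 3: w='a' (idx 1), next='c' -> output (1, 'c'), add 'ac' as idx 3
Step 4: w='' (idx 0), next='c' -> output (0, 'c'), add 'c' as idx 4
Step 5: w='aa' (idx 2), next='a' -> output (2, 'a'), add 'aaa' as idx 5
Step 6: w='aaa' (idx 5), end of input -> output (5, '')


Encoded: [(0, 'a'), (1, 'a'), (1, 'c'), (0, 'c'), (2, 'a'), (5, '')]


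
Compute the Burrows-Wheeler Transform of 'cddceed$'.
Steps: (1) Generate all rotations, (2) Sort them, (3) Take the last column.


Rotations (sorted):
  0: $cddceed -> last char: d
  1: cddceed$ -> last char: $
  2: ceed$cdd -> last char: d
  3: d$cddcee -> last char: e
  4: dceed$cd -> last char: d
  5: ddceed$c -> last char: c
  6: ed$cddce -> last char: e
  7: eed$cddc -> last char: c


BWT = d$dedcec


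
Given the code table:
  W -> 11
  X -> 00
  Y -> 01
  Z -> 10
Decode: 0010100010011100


Decoding:
00 -> X
10 -> Z
10 -> Z
00 -> X
10 -> Z
01 -> Y
11 -> W
00 -> X


Result: XZZXZYWX


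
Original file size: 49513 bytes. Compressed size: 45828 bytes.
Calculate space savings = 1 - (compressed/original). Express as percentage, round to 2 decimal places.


ratio = compressed/original = 45828/49513 = 0.925575
savings = 1 - ratio = 1 - 0.925575 = 0.074425
as a percentage: 0.074425 * 100 = 7.44%

Space savings = 1 - 45828/49513 = 7.44%


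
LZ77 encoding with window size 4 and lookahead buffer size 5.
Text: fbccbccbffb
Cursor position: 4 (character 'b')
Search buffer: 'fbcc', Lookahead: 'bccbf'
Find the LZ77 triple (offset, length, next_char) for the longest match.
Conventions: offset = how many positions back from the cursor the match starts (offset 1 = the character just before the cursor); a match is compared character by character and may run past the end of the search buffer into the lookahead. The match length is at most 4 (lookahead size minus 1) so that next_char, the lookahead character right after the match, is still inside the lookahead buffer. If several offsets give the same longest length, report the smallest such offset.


Try each offset into the search buffer:
  offset=1 (pos 3, char 'c'): match length 0
  offset=2 (pos 2, char 'c'): match length 0
  offset=3 (pos 1, char 'b'): match length 4
  offset=4 (pos 0, char 'f'): match length 0
Longest match has length 4 at offset 3.
next_char = character at position 4 + 4 = 8 -> 'f'

Best match: offset=3, length=4 (matching 'bccb' starting at position 1)
LZ77 triple: (3, 4, 'f')


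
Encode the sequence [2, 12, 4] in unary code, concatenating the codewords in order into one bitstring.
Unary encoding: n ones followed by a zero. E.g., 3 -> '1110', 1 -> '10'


Encode each number as n ones followed by a terminating 0:
  2 -> 110 (3 bits)
  12 -> 1111111111110 (13 bits)
  4 -> 11110 (5 bits)
Total length = 3 + 13 + 5 = 21 bits.

Unary([2, 12, 4]) = 110111111111111011110 (21 bits)


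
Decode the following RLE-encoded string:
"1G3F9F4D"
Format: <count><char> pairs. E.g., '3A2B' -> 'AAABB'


Expanding each <count><char> pair:
  1G -> 'G'
  3F -> 'FFF'
  9F -> 'FFFFFFFFF'
  4D -> 'DDDD'

Decoded = GFFFFFFFFFFFFDDDD


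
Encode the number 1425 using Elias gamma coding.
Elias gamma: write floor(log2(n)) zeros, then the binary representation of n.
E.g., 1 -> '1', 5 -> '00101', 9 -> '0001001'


num_bits = floor(log2(1425)) + 1 = 11
leading_zeros = num_bits - 1 = 10
binary(1425) = 10110010001

Elias gamma(1425) = '0000000000' + '10110010001' = 000000000010110010001 (21 bits)


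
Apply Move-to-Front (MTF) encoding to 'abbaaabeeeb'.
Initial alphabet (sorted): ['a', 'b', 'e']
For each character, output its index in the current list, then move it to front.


MTF encoding:
'a': index 0 in ['a', 'b', 'e'] -> ['a', 'b', 'e']
'b': index 1 in ['a', 'b', 'e'] -> ['b', 'a', 'e']
'b': index 0 in ['b', 'a', 'e'] -> ['b', 'a', 'e']
'a': index 1 in ['b', 'a', 'e'] -> ['a', 'b', 'e']
'a': index 0 in ['a', 'b', 'e'] -> ['a', 'b', 'e']
'a': index 0 in ['a', 'b', 'e'] -> ['a', 'b', 'e']
'b': index 1 in ['a', 'b', 'e'] -> ['b', 'a', 'e']
'e': index 2 in ['b', 'a', 'e'] -> ['e', 'b', 'a']
'e': index 0 in ['e', 'b', 'a'] -> ['e', 'b', 'a']
'e': index 0 in ['e', 'b', 'a'] -> ['e', 'b', 'a']
'b': index 1 in ['e', 'b', 'a'] -> ['b', 'e', 'a']


Output: [0, 1, 0, 1, 0, 0, 1, 2, 0, 0, 1]


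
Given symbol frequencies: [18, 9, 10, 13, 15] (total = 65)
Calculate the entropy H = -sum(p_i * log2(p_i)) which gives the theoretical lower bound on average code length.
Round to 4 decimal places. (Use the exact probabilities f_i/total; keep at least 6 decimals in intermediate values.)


Per-symbol terms -p_i * log2(p_i) with p_i = f_i/65:
  p = 18/65 = 0.276923: log2(p) = -1.852443, -p*log2(p) = 0.512984
  p = 9/65 = 0.138462: log2(p) = -2.852443, -p*log2(p) = 0.394954
  p = 10/65 = 0.153846: log2(p) = -2.700440, -p*log2(p) = 0.415452
  p = 13/65 = 0.200000: log2(p) = -2.321928, -p*log2(p) = 0.464386
  p = 15/65 = 0.230769: log2(p) = -2.115477, -p*log2(p) = 0.488187
H = 0.512984 + 0.394954 + 0.415452 + 0.464386 + 0.488187 = 2.275963

H = 2.276 bits/symbol
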